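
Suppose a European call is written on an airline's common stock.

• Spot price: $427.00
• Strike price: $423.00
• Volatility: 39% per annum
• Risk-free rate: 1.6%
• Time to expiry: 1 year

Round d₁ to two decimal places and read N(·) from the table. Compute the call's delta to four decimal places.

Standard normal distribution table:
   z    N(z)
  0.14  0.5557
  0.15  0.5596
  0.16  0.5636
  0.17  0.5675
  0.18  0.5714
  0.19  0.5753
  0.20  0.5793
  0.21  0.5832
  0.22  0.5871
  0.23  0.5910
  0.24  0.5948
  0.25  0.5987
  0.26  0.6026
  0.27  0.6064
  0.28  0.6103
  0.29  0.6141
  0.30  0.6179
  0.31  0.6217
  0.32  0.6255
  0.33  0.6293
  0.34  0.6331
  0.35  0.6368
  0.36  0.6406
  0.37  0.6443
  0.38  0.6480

0.6026

σ√T = 0.39 × 1.0000 = 0.3900
d₁ = [ln(427/423) + (0.016 + 0.39²/2)·1] / 0.3900 = [0.0094 + 0.0921] / 0.3900 = 0.2602 ≈ 0.26
N(d₁) = N(0.26) = 0.6026
Δ_call = N(d₁) = 0.6026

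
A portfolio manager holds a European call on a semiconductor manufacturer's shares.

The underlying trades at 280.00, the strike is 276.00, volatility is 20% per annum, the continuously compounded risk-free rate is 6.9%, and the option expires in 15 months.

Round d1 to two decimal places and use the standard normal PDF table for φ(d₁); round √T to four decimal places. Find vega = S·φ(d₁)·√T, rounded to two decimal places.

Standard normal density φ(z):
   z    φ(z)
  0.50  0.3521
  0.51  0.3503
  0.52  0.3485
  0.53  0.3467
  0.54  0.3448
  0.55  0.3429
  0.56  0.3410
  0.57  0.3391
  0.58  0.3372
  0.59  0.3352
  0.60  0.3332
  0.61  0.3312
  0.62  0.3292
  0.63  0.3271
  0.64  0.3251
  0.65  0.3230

106.75

σ√T = 0.2 × 1.1180 = 0.2236
ln(S/K) + (r + σ²/2)T = ln(280/276) + (0.069 + 0.2²/2)·1.25 = 0.0144 + 0.1113 = 0.1256
d₁ = 0.1256 / 0.2236 = 0.5619 → 0.56
√T = √1.25 = 1.1180
φ(d₁) = φ(0.56) = 0.3410
vega = S·φ(d₁)·√T = 280·0.3410·1.1180 = 106.7466
(The put has the same vega.)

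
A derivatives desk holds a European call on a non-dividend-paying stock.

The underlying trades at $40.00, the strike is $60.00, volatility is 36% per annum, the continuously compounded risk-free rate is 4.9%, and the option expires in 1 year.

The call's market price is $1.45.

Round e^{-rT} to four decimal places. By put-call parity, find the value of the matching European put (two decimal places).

$18.58

exp(−rT) = exp(−0.049·1) = 0.9522
Put-call parity: C − P = S − K·e^(−rT) = 40 − 60·0.9522 = 40 − 57.1320 = -17.1320
P = C − (C − P) = 1.45 − (-17.1320) = 18.5820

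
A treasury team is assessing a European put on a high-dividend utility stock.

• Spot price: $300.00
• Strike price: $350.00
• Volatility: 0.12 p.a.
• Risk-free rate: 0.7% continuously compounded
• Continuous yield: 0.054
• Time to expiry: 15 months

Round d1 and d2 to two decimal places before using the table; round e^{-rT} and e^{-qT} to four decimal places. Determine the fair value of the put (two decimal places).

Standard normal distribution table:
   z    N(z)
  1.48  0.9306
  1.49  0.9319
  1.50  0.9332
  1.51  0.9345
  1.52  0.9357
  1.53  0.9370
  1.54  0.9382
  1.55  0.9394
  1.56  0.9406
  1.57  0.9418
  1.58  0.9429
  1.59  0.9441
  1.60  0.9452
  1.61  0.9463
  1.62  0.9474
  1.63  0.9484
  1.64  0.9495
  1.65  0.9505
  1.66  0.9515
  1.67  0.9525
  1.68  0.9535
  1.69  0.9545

$67.40

T = 1.25;  σ√T = 0.1342
d₁ = [ln(300/350) + (0.007 − 0.054 + 0.12²/2)·1.25] / 0.1342 = [-0.1542 − 0.0498] / 0.1342 = -1.5198 ≈ -1.52
d₂ = d₁ − σ√T = -1.5198 − 0.1342 = -1.6540 ≈ -1.65
e^(−qT) = e^(−0.054·1.25) = 0.9347;  e^(−rT) = e^(−0.007·1.25) = 0.9913
P = 350·0.9913·N(1.65) − 300·0.9347·N(1.52) = 350·0.9913·0.9505 − 300·0.9347·0.9357 = 329.7807 − 262.3796 = 67.4011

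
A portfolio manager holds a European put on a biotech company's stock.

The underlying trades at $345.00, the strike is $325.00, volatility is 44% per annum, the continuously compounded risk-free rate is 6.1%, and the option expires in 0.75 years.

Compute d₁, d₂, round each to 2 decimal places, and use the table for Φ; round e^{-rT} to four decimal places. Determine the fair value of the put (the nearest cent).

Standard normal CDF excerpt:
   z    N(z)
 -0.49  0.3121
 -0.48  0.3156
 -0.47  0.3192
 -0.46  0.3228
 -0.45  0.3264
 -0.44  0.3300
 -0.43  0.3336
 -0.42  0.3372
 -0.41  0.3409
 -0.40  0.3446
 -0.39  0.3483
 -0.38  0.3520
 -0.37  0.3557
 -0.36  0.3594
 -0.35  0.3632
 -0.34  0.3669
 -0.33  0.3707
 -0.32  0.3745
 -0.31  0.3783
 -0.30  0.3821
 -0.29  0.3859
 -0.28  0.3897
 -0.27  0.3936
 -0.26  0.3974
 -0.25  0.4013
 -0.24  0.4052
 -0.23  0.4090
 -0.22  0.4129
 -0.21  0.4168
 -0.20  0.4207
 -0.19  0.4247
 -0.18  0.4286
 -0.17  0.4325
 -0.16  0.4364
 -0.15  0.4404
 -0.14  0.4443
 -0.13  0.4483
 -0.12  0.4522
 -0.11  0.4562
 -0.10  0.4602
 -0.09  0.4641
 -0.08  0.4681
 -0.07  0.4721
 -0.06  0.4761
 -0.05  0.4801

$33.97

σ√T = 0.44·√0.75 = 0.3811
d₁ = [ln(345/325) + (0.061 + 0.44²/2)·0.75] / 0.3811 = [0.0597 + 0.1183] / 0.3811 = 0.4673 which rounds to 0.47
d₂ = d₁ − σ√T = 0.4673 − 0.3811 = 0.0863 which rounds to 0.09
e^(−rT) = e^(−0.061·0.75) = 0.9553
N(−d₂) = N(-0.09) = 0.4641;  N(−d₁) = N(-0.47) = 0.3192
P = 325·0.9553·0.4641 − 345·0.3192 = 144.0903 − 110.1240 = 33.9663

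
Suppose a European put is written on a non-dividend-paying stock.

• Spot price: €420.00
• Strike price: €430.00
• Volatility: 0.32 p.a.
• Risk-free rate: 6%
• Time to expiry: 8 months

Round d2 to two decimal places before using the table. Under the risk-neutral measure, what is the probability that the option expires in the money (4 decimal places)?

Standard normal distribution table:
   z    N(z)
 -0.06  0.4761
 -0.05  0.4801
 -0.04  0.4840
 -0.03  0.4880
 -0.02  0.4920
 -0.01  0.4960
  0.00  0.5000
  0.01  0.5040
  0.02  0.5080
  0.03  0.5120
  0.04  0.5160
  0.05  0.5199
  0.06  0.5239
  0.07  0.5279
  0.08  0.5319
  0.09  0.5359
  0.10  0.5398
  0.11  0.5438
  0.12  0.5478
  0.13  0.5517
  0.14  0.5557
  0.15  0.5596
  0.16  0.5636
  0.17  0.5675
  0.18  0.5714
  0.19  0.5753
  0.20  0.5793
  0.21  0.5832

σ√T = 0.32 × 0.8165 = 0.2613
d₁ = [ln(420/430) + (0.06 + 0.32²/2)·0.6667] / 0.2613 = [-0.0235 + 0.0741] / 0.2613 = 0.1937 ⇒ 0.19
d₂ = d₁ − σ√T = 0.1937 − 0.2613 = -0.0676 ⇒ -0.07
Risk-neutral Pr[S_T < K] = N(−d₂) = N(0.07) = 0.5279

0.5279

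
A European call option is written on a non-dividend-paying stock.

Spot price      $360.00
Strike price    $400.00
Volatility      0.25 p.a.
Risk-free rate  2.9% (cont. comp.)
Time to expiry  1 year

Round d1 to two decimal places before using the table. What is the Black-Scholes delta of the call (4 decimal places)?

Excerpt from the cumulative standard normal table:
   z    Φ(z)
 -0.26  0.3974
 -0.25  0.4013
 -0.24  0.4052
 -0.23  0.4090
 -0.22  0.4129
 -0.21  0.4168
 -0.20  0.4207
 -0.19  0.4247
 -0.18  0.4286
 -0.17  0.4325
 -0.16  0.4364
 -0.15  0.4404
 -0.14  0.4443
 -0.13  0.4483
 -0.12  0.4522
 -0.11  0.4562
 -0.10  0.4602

T = 1;  σ√T = 0.2500
d₁ = [ln(360/400) + (0.029 + 0.25²/2)·1] / 0.2500 = [-0.1054 + 0.0602] / 0.2500 = -0.1804 which rounds to -0.18
N(d₁) = N(-0.18) = 0.4286
Δ_call = N(d₁) = 0.4286

0.4286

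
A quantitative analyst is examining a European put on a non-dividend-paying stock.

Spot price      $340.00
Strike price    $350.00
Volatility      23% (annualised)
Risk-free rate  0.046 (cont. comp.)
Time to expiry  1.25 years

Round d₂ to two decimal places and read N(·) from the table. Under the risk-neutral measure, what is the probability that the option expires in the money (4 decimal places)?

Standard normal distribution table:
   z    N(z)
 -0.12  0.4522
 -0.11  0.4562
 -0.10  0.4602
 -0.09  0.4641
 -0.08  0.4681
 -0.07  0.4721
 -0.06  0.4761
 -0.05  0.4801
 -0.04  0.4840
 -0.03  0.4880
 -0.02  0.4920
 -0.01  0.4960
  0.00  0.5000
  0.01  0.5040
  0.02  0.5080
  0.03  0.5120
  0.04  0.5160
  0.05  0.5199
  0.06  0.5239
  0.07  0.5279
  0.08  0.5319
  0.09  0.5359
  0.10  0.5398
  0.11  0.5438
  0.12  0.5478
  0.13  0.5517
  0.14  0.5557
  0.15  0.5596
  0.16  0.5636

0.5080

T = 1.25;  σ√T = 0.2571
ln(S/K) + (r + σ²/2)T = ln(340/350) + (0.046 + 0.23²/2)·1.25 = -0.0290 + 0.0906 = 0.0616
d₁ = 0.0616 / 0.2571 = 0.2395 → 0.24
d₂ = d₁ − σ√T = 0.2395 − 0.2571 = -0.0177 → -0.02
Risk-neutral Pr[S_T < K] = N(−d₂) = N(0.02) = 0.5080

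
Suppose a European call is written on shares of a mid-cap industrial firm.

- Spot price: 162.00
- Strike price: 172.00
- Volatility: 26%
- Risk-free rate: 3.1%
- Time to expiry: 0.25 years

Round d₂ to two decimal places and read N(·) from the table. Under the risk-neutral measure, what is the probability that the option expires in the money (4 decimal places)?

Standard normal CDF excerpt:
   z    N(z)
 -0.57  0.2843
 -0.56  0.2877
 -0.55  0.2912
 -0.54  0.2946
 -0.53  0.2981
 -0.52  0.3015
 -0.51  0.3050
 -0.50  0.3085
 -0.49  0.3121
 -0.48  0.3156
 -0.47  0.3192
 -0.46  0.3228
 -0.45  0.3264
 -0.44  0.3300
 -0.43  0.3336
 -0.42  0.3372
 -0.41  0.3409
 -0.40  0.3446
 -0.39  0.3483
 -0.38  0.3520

0.3192

T = 0.25;  σ√T = 0.1300
ln(S/K) + (r + σ²/2)T = ln(162/172) + (0.031 + 0.26²/2)·0.25 = -0.0599 + 0.0162 = -0.0437
d₁ = -0.0437 / 0.1300 = -0.3361 which rounds to -0.34
d₂ = d₁ − σ√T = -0.3361 − 0.1300 = -0.4661 which rounds to -0.47
Risk-neutral Pr[S_T > K] = N(d₂) = N(-0.47) = 0.3192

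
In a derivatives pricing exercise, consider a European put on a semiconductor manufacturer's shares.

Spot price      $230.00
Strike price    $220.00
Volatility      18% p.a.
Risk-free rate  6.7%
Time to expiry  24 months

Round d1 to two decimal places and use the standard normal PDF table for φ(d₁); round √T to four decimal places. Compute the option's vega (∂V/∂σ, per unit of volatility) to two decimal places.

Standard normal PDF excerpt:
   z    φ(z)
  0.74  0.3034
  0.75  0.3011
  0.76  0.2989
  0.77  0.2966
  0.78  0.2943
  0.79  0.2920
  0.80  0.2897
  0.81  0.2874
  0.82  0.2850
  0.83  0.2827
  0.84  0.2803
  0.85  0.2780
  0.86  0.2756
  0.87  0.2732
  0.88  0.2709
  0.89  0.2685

σ√T = 0.18·√2 = 0.2546
ln(S/K) + (r + σ²/2)T = ln(230/220) + (0.067 + 0.18²/2)·2 = 0.0445 + 0.1664 = 0.2109
d₁ = 0.2109 / 0.2546 = 0.8283 ⇒ 0.83
√T = √2 = 1.4142
φ(d₁) = φ(0.83) = 0.2827
vega = S·φ(d₁)·√T = 230·0.2827·1.4142 = 91.9527
(Vega is the same for a European call and put with the same parameters.)

91.95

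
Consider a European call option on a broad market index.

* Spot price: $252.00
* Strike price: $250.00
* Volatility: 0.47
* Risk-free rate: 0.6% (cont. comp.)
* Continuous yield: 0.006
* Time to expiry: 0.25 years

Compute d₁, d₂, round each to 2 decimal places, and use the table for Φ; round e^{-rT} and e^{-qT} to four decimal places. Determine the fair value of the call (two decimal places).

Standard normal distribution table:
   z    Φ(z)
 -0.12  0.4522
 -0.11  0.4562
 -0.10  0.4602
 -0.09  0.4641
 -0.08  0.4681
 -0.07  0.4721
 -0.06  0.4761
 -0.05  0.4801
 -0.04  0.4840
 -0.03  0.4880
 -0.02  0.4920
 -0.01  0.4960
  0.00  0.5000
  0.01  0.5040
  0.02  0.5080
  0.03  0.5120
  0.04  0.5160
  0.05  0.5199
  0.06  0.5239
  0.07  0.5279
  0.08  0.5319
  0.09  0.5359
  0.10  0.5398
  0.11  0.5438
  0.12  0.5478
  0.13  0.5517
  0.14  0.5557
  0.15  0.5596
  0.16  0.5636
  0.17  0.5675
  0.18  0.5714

$23.96

T = 0.25;  σ√T = 0.2350
d₁ = [ln(252/250) + (0.006 − 0.006 + 0.47²/2)·0.25] / 0.2350 = [0.0080 + 0.0276] / 0.2350 = 0.1514 which rounds to 0.15
d₂ = d₁ − σ√T = 0.1514 − 0.2350 = -0.0836 which rounds to -0.08
e^(−qT) = e^(−0.006·0.25) = 0.9985;  e^(−rT) = e^(−0.006·0.25) = 0.9985
N(d₁) = N(0.15) = 0.5596;  N(d₂) = N(-0.08) = 0.4681
C = 252·0.9985·0.5596 − 250·0.9985·0.4681 = 140.8077 − 116.8495 = 23.9582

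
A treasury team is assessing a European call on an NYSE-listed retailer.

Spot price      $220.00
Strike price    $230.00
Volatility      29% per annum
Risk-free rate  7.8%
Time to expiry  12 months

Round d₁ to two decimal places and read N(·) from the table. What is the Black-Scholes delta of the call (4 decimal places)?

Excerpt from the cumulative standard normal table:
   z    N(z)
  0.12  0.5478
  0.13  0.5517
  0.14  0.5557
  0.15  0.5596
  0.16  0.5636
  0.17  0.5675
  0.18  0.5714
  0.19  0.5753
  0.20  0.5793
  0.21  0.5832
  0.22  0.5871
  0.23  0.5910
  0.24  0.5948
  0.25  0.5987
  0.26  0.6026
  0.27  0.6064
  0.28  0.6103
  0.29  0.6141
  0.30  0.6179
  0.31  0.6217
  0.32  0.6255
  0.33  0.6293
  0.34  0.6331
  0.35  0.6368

0.6026

σ√T = 0.29 × 1.0000 = 0.2900
d₁ = [ln(220/230) + (0.078 + ½·0.29²)·1] / (σ√T) = (-0.0445 + 0.1200) / 0.2900 = 0.2607 ≈ 0.26
N(d₁) = N(0.26) = 0.6026
Δ_call = N(d₁) = 0.6026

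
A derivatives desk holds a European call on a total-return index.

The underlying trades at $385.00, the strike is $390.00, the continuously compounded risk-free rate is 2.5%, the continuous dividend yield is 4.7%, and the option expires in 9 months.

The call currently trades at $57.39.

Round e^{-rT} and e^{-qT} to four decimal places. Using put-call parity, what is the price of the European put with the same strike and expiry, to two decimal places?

$68.46

e^(−qT) = e^(−0.047·0.75) = 0.9654;  e^(−rT) = e^(−0.025·0.75) = 0.9814
Put-call parity: C − P = S·e^(−qT) − K·e^(−rT) = 385·0.9654 − 390·0.9814 = 371.6790 − 382.7460 = -11.0670
P = C − (C − P) = 57.39 − (-11.0670) = 68.4570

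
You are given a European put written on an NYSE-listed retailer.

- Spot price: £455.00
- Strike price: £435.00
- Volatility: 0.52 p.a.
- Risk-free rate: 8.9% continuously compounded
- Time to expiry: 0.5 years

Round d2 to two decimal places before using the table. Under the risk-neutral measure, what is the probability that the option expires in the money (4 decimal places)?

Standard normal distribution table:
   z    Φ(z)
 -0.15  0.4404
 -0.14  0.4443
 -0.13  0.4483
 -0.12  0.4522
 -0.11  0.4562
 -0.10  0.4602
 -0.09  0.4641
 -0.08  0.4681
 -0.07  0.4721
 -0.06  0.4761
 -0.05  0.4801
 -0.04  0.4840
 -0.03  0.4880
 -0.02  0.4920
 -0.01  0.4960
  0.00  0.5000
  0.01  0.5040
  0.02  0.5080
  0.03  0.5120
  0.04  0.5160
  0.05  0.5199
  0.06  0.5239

T = 0.5;  σ√T = 0.3677
ln(S/K) + (r + σ²/2)T = ln(455/435) + (0.089 + 0.52²/2)·0.5 = 0.0450 + 0.1121 = 0.1571
d₁ = 0.1571 / 0.3677 = 0.4271 ⇒ 0.43
d₂ = d₁ − σ√T = 0.4271 − 0.3677 = 0.0594 ⇒ 0.06
Risk-neutral Pr[S_T < K] = N(−d₂) = N(-0.06) = 0.4761

0.4761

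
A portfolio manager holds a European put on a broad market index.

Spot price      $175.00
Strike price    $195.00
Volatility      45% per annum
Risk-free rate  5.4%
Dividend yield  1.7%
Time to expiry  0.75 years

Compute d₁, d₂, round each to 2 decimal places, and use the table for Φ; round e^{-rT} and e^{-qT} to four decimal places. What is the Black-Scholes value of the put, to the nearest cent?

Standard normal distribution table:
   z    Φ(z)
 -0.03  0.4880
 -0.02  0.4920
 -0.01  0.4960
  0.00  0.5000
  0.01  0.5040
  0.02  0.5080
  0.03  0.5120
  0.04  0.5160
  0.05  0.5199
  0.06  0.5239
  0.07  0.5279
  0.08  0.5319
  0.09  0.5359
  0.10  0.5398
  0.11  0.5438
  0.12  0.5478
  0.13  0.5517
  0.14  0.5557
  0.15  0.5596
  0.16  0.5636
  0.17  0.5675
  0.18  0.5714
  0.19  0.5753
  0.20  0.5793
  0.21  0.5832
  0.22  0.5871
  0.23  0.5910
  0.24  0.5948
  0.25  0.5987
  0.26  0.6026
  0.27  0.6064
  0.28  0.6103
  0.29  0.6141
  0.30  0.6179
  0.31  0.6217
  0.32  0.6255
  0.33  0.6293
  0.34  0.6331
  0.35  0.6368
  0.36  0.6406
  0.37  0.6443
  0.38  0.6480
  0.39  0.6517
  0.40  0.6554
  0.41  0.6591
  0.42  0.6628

$35.65

T = 0.75;  σ√T = 0.3897
d₁ = [ln(175/195) + (0.054 − 0.017 + 0.45²/2)·0.75] / 0.3897 = [-0.1082 + 0.1037] / 0.3897 = -0.0116 which rounds to -0.01
d₂ = d₁ − σ√T = -0.0116 − 0.3897 = -0.4013 which rounds to -0.40
e^(−qT) = e^(−0.017·0.75) = 0.9873;  e^(−rT) = e^(−0.054·0.75) = 0.9603
P = 195·0.9603·N(0.40) − 175·0.9873·N(0.01) = 195·0.9603·0.6554 − 175·0.9873·0.5040 = 122.7292 − 87.0799 = 35.6494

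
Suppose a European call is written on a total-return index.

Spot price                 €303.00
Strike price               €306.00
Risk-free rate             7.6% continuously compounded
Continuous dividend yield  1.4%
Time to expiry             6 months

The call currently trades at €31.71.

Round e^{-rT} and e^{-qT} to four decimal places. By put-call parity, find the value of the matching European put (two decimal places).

exp(−qT) = exp(−0.014·0.5) = 0.9930;  exp(−rT) = exp(−0.076·0.5) = 0.9627
Put-call parity: C − P = S·e^(−qT) − K·e^(−rT) = 303·0.9930 − 306·0.9627 = 300.8790 − 294.5862 = 6.2928
P = C − (C − P) = 31.71 − (6.2928) = 25.4172

€25.42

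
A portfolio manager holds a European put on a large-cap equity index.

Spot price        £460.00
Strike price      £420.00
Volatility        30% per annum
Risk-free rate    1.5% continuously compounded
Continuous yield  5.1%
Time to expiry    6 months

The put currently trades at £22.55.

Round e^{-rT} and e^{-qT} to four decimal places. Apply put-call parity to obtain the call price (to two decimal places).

e^(−qT) = e^(−0.051·0.5) = 0.9748;  e^(−rT) = e^(−0.015·0.5) = 0.9925
Put-call parity: C − P = S·e^(−qT) − K·e^(−rT) = 460·0.9748 − 420·0.9925 = 448.4080 − 416.8500 = 31.5580
C = P + (C − P) = 22.55 + (31.5580) = 54.1080

£54.11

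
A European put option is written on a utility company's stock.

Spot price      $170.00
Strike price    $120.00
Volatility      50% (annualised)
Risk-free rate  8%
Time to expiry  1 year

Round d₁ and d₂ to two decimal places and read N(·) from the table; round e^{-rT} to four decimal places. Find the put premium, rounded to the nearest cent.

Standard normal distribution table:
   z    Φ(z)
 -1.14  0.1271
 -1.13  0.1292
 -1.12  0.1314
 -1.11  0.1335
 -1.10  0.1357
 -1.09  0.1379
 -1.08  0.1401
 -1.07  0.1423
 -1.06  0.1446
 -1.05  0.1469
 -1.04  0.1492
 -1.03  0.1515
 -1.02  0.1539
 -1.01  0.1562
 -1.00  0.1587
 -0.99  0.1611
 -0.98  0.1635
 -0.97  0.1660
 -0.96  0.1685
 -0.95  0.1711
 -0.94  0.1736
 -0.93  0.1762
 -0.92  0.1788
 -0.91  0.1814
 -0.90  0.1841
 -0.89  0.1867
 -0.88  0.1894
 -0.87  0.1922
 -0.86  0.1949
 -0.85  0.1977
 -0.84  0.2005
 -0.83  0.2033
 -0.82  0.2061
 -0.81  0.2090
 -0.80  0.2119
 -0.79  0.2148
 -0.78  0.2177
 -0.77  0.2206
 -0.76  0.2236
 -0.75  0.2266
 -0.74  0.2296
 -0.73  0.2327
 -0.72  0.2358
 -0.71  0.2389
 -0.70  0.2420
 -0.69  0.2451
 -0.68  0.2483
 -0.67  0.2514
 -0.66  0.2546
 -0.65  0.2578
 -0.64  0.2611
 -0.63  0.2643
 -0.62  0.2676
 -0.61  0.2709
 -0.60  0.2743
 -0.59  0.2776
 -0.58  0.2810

$7.31

σ√T = 0.5 × 1.0000 = 0.5000
d₁ = [ln(170/120) + (0.08 + ½·0.5²)·1] / (σ√T) = (0.3483 + 0.2050) / 0.5000 = 1.1066 ≈ 1.11
d₂ = 1.1066 − 0.5000 = 0.6066 ≈ 0.61
exp(−rT) = exp(−0.08·1) = 0.9231
N(−d₂) = N(-0.61) = 0.2709;  N(−d₁) = N(-1.11) = 0.1335
P = 120·0.9231·0.2709 − 170·0.1335 = 30.0081 − 22.6950 = 7.3131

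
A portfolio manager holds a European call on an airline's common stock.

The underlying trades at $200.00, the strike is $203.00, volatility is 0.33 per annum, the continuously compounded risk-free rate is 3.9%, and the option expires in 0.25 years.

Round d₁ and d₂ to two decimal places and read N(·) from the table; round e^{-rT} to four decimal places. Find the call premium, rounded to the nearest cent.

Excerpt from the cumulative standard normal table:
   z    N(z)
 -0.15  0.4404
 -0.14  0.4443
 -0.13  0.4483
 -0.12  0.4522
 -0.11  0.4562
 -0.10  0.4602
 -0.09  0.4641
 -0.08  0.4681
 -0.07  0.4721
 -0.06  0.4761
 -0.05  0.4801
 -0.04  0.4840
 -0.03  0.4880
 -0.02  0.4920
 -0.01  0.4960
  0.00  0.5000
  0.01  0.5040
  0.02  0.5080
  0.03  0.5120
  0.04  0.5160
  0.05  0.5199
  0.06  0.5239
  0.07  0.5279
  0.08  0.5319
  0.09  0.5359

σ√T = 0.33 × 0.5000 = 0.1650
ln(S/K) + (r + σ²/2)T = ln(200/203) + (0.039 + 0.33²/2)·0.25 = -0.0149 + 0.0234 = 0.0085
d₁ = 0.0085 / 0.1650 = 0.0514 ⇒ 0.05
d₂ = d₁ − σ√T = 0.0514 − 0.1650 = -0.1136 ⇒ -0.11
e^(−rT) = e^(−0.039·0.25) = 0.9903
N(d₁) = N(0.05) = 0.5199;  N(d₂) = N(-0.11) = 0.4562
C = 200·0.5199 − 203·0.9903·0.4562 = 103.9800 − 91.7103 = 12.2697

$12.27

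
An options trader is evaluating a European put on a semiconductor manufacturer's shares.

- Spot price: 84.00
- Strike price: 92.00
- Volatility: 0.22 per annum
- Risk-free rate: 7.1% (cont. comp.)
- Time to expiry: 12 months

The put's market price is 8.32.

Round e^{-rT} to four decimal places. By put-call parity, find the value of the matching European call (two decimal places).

6.62

exp(−rT) = exp(−0.071·1) = 0.9315
Put-call parity: C − P = S − K·e^(−rT) = 84 − 92·0.9315 = 84 − 85.6980 = -1.6980
C = P + (C − P) = 8.32 + (-1.6980) = 6.6220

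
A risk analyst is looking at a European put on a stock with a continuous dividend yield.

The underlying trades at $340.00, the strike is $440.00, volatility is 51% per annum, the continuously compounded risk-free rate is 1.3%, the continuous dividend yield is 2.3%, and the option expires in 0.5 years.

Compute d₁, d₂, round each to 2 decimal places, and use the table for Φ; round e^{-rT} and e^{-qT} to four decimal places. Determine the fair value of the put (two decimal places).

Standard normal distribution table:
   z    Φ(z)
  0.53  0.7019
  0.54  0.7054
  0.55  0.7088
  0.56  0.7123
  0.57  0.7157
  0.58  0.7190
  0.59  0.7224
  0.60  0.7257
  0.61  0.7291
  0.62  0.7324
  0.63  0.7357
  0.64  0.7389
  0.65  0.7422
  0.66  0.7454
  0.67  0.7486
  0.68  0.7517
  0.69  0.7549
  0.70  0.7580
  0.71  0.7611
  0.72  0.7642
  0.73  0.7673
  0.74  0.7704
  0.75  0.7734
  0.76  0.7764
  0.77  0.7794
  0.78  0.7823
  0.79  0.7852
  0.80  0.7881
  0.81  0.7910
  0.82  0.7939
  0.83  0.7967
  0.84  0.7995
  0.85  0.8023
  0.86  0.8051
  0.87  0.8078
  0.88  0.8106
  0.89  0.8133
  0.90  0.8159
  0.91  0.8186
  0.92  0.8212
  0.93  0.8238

$119.60

T = 0.5;  σ√T = 0.3606
d₁ = [ln(340/440) + (0.013 − 0.023 + 0.51²/2)·0.5] / 0.3606 = [-0.2578 + 0.0600] / 0.3606 = -0.5485 ≈ -0.55
d₂ = d₁ − σ√T = -0.5485 − 0.3606 = -0.9091 ≈ -0.91
exp(−qT) = exp(−0.023·0.5) = 0.9886;  exp(−rT) = exp(−0.013·0.5) = 0.9935
P = 440·0.9935·N(0.91) − 340·0.9886·N(0.55) = 440·0.9935·0.8186 − 340·0.9886·0.7088 = 357.8428 − 238.2447 = 119.5981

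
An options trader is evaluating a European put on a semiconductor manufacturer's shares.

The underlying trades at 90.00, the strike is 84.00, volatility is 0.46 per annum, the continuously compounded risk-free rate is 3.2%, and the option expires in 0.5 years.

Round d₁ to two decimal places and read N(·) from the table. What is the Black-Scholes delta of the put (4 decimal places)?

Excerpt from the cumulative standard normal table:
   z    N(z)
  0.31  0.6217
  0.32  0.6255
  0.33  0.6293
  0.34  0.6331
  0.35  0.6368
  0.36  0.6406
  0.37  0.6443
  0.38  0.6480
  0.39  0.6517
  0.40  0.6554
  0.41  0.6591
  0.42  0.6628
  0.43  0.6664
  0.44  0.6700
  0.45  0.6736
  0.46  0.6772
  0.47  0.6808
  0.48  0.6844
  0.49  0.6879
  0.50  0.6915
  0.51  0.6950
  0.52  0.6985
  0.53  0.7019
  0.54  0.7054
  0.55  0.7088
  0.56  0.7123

-0.3372

σ√T = 0.46·√0.5 = 0.3253
d₁ = [ln(90/84) + (0.032 + 0.46²/2)·0.5] / 0.3253 = [0.0690 + 0.0689] / 0.3253 = 0.4239 which rounds to 0.42
N(d₁) = N(0.42) = 0.6628
Δ_put = N(d₁) − 1 = 0.6628 − 1 = -0.3372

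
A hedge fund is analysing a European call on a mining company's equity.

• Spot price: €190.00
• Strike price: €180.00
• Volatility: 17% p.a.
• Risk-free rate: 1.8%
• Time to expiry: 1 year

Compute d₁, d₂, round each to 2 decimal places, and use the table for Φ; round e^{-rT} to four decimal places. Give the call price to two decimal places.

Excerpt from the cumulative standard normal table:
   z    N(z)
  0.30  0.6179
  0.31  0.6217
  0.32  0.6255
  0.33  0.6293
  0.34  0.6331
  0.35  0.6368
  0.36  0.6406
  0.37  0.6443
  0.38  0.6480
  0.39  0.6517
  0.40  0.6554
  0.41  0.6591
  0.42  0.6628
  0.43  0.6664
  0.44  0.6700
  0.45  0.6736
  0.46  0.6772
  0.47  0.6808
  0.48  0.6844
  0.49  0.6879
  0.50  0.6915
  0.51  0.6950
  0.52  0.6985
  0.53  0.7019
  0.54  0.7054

€20.12

T = 1;  σ√T = 0.1700
d₁ = [ln(190/180) + (0.018 + 0.17²/2)·1] / 0.1700 = [0.0541 + 0.0324] / 0.1700 = 0.5089 → 0.51
d₂ = d₁ − σ√T = 0.5089 − 0.1700 = 0.3389 → 0.34
exp(−rT) = exp(−0.018·1) = 0.9822
C = 190·N(0.51) − 180·0.9822·N(0.34) = 190·0.6950 − 180·0.9822·0.6331 = 132.0500 − 111.9295 = 20.1205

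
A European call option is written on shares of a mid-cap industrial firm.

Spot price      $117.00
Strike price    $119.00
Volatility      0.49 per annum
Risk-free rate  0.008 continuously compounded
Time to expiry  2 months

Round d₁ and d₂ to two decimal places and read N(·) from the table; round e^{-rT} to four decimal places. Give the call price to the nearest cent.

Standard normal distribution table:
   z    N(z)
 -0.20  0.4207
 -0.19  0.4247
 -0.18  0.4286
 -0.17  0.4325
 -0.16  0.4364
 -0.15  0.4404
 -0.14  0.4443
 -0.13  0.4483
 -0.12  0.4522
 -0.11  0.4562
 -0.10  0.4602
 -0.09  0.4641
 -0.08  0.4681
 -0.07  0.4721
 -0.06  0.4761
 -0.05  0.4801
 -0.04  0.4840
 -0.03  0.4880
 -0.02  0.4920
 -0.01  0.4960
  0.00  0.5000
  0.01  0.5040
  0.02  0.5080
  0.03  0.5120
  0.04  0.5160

σ√T = 0.49·√0.1667 = 0.2000
d₁ = [ln(117/119) + (0.008 + 0.49²/2)·0.1667] / 0.2000 = [-0.0169 + 0.0213] / 0.2000 = 0.0220 which rounds to 0.02
d₂ = d₁ − σ√T = 0.0220 − 0.2000 = -0.1781 which rounds to -0.18
e^(−rT) = e^(−0.008·0.1667) = 0.9987
N(d₁) = N(0.02) = 0.5080;  N(d₂) = N(-0.18) = 0.4286
C = 117·0.5080 − 119·0.9987·0.4286 = 59.4360 − 50.9371 = 8.4989

$8.50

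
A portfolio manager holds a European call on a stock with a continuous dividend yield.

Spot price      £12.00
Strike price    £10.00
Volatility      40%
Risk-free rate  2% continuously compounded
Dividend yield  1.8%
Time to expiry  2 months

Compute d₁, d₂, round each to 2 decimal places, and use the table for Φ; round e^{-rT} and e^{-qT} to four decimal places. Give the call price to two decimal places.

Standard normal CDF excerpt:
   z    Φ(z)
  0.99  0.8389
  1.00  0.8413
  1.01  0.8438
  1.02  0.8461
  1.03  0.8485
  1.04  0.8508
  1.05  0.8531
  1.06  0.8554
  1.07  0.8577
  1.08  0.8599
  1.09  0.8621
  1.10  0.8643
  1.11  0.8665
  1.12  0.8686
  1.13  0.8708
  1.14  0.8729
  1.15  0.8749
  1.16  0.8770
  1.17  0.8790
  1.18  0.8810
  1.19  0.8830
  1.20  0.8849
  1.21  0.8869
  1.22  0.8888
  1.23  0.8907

£2.11

σ√T = 0.4 × 0.4082 = 0.1633
d₁ = [ln(12/10) + (0.02 − 0.018 + 0.4²/2)·0.1667] / 0.1633 = [0.1823 + 0.0137] / 0.1633 = 1.2002 → 1.20
d₂ = d₁ − σ√T = 1.2002 − 0.1633 = 1.0369 → 1.04
e^(−qT) = e^(−0.018·0.1667) = 0.9970;  e^(−rT) = e^(−0.02·0.1667) = 0.9967
C = 12·0.9970·N(1.20) − 10·0.9967·N(1.04) = 12·0.9970·0.8849 − 10·0.9967·0.8508 = 10.5869 − 8.4799 = 2.1070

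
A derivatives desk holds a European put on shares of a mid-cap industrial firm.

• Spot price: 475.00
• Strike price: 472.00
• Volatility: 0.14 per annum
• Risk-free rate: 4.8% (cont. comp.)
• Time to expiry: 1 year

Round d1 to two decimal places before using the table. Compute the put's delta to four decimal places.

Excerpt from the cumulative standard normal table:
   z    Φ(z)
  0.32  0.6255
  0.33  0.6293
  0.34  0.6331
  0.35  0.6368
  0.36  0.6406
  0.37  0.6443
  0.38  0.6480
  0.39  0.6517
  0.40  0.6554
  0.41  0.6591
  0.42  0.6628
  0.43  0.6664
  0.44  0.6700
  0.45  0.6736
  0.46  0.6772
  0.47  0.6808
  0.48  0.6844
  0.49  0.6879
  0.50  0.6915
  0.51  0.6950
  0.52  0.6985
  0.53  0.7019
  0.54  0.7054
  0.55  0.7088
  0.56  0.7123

σ√T = 0.14 × 1.0000 = 0.1400
d₁ = [ln(475/472) + (0.048 + 0.14²/2)·1] / 0.1400 = [0.0063 + 0.0578] / 0.1400 = 0.4581 ≈ 0.46
N(d₁) = N(0.46) = 0.6772
Δ_put = N(d₁) − 1 = 0.6772 − 1 = -0.3228

-0.3228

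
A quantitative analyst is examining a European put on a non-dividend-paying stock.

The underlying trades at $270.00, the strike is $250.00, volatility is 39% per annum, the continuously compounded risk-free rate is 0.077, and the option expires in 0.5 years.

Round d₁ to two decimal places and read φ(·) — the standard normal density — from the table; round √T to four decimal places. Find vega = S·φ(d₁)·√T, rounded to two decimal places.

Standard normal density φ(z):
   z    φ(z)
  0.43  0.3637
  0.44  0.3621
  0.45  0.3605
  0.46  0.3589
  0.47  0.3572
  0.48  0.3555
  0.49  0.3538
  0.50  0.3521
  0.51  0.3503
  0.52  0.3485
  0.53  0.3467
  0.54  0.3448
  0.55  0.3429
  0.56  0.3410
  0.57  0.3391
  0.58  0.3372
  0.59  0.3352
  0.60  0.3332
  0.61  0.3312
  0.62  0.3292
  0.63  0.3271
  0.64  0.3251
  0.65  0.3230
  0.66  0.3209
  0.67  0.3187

σ√T = 0.39 × 0.7071 = 0.2758
d₁ = [ln(270/250) + (0.077 + 0.39²/2)·0.5] / 0.2758 = [0.0770 + 0.0765] / 0.2758 = 0.5566 ≈ 0.56
√T = √0.5 = 0.7071
φ(d₁) = φ(0.56) = 0.3410
vega = S·φ(d₁)·√T = 270·0.3410·0.7071 = 65.1027
(Call and put vega coincide under Black-Scholes.)

65.10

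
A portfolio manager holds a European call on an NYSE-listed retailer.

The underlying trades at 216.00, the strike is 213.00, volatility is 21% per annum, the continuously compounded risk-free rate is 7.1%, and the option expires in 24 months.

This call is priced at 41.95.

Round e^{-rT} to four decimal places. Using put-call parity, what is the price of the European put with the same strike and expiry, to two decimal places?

e^(−rT) = e^(−0.071·2) = 0.8676
Put-call parity: C − P = S − K·e^(−rT) = 216 − 213·0.8676 = 216 − 184.7988 = 31.2012
P = C − (C − P) = 41.95 − (31.2012) = 10.7488

10.75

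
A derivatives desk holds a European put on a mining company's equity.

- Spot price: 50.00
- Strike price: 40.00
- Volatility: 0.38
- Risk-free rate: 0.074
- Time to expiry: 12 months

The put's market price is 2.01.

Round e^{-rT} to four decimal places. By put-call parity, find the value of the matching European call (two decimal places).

14.86

e^(−rT) = e^(−0.074·1) = 0.9287
Put-call parity: C − P = S − K·e^(−rT) = 50 − 40·0.9287 = 50 − 37.1480 = 12.8520
C = P + (C − P) = 2.01 + (12.8520) = 14.8620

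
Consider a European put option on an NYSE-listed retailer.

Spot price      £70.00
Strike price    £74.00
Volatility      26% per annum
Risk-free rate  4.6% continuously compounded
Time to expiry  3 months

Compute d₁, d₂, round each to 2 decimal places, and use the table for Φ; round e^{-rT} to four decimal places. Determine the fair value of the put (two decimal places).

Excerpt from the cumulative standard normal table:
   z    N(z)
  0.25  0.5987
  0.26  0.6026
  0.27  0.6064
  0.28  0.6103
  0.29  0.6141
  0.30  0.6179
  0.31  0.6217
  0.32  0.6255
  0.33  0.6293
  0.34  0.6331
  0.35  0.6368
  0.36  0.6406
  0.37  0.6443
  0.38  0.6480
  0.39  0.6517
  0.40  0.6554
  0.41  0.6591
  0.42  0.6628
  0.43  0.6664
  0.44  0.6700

£5.50

T = 0.25;  σ√T = 0.1300
ln(S/K) + (r + σ²/2)T = ln(70/74) + (0.046 + 0.26²/2)·0.25 = -0.0556 + 0.0200 = -0.0356
d₁ = -0.0356 / 0.1300 = -0.2740 ⇒ -0.27
d₂ = d₁ − σ√T = -0.2740 − 0.1300 = -0.4040 ⇒ -0.40
e^(−rT) = e^(−0.046·0.25) = 0.9886
P = 74·0.9886·N(0.40) − 70·N(0.27) = 74·0.9886·0.6554 − 70·0.6064 = 47.9467 − 42.4480 = 5.4987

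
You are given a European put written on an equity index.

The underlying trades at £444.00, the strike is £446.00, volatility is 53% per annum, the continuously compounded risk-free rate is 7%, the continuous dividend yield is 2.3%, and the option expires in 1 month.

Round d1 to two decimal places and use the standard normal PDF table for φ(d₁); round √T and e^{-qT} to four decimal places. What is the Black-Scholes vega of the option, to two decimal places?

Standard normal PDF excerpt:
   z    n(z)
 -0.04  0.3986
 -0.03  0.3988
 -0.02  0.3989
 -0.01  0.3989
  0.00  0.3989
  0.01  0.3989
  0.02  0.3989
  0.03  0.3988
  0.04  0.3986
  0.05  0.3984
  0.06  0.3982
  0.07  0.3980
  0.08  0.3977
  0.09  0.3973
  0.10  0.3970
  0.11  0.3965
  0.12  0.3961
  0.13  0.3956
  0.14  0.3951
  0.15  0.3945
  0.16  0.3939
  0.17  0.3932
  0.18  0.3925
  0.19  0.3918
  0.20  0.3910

σ√T = 0.53 × 0.2887 = 0.1530
d₁ = [ln(444/446) + (0.07 − 0.023 + ½·0.53²)·0.08333] / (σ√T) = (-0.0045 + 0.0156) / 0.1530 = 0.0727 ⇒ 0.07
√T = √0.08333 = 0.2887
φ(d₁) = φ(0.07) = 0.3980
exp(−qT) = exp(−0.023·0.08333) = 0.9981
vega = S·exp(−qT)·φ(d₁)·√T = 444·0.9981·0.3980·0.2887 = 50.9198

50.92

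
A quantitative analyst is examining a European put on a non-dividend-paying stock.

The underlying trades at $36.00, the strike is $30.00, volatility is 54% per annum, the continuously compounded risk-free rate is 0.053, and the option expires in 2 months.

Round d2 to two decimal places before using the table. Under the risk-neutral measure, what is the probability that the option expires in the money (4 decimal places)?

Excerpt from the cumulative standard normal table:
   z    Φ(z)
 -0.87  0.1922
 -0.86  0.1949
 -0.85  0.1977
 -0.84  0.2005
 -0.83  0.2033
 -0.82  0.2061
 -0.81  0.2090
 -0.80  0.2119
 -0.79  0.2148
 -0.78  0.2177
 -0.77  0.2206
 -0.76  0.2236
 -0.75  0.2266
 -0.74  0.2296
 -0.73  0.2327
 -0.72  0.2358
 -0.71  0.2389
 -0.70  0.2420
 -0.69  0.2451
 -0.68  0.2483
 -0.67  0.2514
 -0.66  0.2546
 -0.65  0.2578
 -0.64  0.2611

0.2236

σ√T = 0.54·√0.1667 = 0.2205
d₁ = [ln(36/30) + (0.053 + ½·0.54²)·0.1667] / (σ√T) = (0.1823 + 0.0331) / 0.2205 = 0.9773 which rounds to 0.98
d₂ = 0.9773 − 0.2205 = 0.7569 which rounds to 0.76
Risk-neutral Pr[S_T < K] = N(−d₂) = N(-0.76) = 0.2236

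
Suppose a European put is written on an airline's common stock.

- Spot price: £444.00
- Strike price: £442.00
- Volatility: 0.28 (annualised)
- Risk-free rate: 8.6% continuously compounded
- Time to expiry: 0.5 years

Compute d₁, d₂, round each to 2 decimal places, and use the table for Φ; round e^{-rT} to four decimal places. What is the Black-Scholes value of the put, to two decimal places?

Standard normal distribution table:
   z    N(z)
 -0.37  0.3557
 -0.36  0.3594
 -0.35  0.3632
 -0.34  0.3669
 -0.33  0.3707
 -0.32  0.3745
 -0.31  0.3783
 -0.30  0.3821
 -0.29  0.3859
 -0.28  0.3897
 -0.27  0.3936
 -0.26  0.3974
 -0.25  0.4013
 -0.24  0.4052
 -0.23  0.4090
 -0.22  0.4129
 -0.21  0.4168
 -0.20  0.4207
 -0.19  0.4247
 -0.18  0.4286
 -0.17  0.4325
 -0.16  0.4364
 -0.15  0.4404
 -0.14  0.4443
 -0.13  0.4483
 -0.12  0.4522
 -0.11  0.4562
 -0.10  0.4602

£25.21

T = 0.5;  σ√T = 0.1980
d₁ = [ln(444/442) + (0.086 + 0.28²/2)·0.5] / 0.1980 = [0.0045 + 0.0626] / 0.1980 = 0.3390 ⇒ 0.34
d₂ = d₁ − σ√T = 0.3390 − 0.1980 = 0.1410 ⇒ 0.14
exp(−rT) = exp(−0.086·0.5) = 0.9579
P = 442·0.9579·N(-0.14) − 444·N(-0.34) = 442·0.9579·0.4443 − 444·0.3669 = 188.1130 − 162.9036 = 25.2094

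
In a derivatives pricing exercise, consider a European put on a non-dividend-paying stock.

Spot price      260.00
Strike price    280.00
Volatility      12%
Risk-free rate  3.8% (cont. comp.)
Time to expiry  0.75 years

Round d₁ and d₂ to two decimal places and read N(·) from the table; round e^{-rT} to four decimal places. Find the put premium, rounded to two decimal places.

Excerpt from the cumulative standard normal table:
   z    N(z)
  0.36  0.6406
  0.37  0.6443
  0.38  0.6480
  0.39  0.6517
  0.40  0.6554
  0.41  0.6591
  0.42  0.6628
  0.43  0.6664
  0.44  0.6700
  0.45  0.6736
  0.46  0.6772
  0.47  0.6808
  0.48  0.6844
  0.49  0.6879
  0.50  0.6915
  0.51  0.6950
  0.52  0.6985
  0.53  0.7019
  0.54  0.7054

17.76

σ√T = 0.12·√0.75 = 0.1039
d₁ = [ln(260/280) + (0.038 + 0.12²/2)·0.75] / 0.1039 = [-0.0741 + 0.0339] / 0.1039 = -0.3869 ⇒ -0.39
d₂ = d₁ − σ√T = -0.3869 − 0.1039 = -0.4908 ⇒ -0.49
e^(−rT) = e^(−0.038·0.75) = 0.9719
N(−d₂) = N(0.49) = 0.6879;  N(−d₁) = N(0.39) = 0.6517
P = 280·0.9719·0.6879 − 260·0.6517 = 187.1996 − 169.4420 = 17.7576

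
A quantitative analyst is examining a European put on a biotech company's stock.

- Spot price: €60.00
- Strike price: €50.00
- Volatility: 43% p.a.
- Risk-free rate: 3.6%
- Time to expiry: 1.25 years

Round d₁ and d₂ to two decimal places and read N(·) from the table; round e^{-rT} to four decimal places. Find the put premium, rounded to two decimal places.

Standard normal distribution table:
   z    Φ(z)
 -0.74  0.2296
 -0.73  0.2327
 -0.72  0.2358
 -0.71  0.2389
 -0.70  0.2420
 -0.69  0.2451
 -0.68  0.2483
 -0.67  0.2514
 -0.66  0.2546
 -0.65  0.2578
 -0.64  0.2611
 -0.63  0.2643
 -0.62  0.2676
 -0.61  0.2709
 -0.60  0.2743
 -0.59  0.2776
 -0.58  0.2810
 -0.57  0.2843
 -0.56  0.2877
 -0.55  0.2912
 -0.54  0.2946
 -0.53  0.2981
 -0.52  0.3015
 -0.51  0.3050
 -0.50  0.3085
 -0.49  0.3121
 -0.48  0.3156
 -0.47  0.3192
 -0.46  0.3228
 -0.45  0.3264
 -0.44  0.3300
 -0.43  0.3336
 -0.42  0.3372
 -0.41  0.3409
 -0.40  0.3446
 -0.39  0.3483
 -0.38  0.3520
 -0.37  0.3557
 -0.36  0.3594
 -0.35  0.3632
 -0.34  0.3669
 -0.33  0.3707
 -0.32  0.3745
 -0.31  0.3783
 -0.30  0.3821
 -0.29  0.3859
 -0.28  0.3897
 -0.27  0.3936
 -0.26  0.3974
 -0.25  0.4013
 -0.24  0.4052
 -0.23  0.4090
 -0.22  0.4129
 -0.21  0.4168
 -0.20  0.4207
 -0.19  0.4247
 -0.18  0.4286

€5.22

σ√T = 0.43 × 1.1180 = 0.4808
ln(S/K) + (r + σ²/2)T = ln(60/50) + (0.036 + 0.43²/2)·1.25 = 0.1823 + 0.1606 = 0.3429
d₁ = 0.3429 / 0.4808 = 0.7132 ≈ 0.71
d₂ = d₁ − σ√T = 0.7132 − 0.4808 = 0.2325 ≈ 0.23
e^(−rT) = e^(−0.036·1.25) = 0.9560
N(−d₂) = N(-0.23) = 0.4090;  N(−d₁) = N(-0.71) = 0.2389
P = 50·0.9560·0.4090 − 60·0.2389 = 19.5502 − 14.3340 = 5.2162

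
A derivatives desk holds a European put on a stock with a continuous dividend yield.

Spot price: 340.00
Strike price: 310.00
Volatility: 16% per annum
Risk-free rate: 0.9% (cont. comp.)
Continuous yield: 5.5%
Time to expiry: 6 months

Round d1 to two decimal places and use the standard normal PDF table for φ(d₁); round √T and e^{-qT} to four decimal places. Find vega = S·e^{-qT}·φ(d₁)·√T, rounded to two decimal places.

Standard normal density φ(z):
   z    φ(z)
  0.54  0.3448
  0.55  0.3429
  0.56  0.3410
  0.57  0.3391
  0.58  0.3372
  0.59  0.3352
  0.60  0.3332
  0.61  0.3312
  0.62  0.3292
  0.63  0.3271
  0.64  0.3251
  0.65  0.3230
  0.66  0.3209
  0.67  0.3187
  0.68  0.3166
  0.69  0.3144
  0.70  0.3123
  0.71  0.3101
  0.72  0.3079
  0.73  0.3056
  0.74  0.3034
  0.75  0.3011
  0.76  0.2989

74.54

σ√T = 0.16·√0.5 = 0.1131
ln(S/K) + (r − q + σ²/2)T = ln(340/310) + (0.009 − 0.055 + 0.16²/2)·0.5 = 0.0924 − 0.0166 = 0.0758
d₁ = 0.0758 / 0.1131 = 0.6697 ⇒ 0.67
√T = √0.5 = 0.7071
φ(d₁) = φ(0.67) = 0.3187
e^(−qT) = e^(−0.055·0.5) = 0.9729
vega = S·e^(−qT)·φ(d₁)·√T = 340·0.9729·0.3187·0.7071 = 74.5435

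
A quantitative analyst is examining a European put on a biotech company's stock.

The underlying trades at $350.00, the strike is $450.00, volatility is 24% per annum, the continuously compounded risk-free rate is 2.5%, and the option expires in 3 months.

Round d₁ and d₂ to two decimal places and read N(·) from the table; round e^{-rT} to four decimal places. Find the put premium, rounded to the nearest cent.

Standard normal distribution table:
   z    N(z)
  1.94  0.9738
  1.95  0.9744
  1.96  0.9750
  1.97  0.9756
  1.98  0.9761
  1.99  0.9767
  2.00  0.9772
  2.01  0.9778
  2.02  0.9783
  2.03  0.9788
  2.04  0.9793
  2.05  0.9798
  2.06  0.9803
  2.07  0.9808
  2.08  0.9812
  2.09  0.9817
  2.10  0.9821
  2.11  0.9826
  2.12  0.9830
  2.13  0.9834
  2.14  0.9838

$97.57

T = 0.25;  σ√T = 0.1200
d₁ = [ln(350/450) + (0.025 + 0.24²/2)·0.25] / 0.1200 = [-0.2513 + 0.0135] / 0.1200 = -1.9822 ⇒ -1.98
d₂ = d₁ − σ√T = -1.9822 − 0.1200 = -2.1022 ⇒ -2.10
e^(−rT) = e^(−0.025·0.25) = 0.9938
N(−d₂) = N(2.10) = 0.9821;  N(−d₁) = N(1.98) = 0.9761
P = 450·0.9938·0.9821 − 350·0.9761 = 439.2049 − 341.6350 = 97.5699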